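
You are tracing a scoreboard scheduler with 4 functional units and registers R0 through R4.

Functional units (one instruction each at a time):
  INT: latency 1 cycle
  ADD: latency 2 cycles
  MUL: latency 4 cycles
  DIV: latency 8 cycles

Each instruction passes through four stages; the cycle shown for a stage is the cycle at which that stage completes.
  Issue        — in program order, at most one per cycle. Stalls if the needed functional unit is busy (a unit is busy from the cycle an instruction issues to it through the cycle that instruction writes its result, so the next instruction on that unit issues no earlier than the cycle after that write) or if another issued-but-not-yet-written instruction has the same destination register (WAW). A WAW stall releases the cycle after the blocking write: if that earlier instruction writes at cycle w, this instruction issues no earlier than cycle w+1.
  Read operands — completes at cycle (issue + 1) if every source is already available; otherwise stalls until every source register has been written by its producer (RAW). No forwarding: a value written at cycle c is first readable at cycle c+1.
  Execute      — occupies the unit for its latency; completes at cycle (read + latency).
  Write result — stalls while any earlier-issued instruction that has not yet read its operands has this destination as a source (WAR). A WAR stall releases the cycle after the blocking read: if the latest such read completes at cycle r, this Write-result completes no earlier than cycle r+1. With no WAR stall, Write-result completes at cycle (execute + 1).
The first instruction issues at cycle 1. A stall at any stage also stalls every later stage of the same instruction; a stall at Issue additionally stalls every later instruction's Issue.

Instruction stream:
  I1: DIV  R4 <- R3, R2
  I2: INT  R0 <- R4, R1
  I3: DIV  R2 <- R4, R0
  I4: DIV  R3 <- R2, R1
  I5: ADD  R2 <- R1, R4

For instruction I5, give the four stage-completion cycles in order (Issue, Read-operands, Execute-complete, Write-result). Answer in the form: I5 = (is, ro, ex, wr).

t=1  I1→DIV
t=2  I1 RO | I2→INT
t=10  I1 EX
t=11  I1 WR R4
t=12  I2 RO | I3→DIV
t=13  I2 EX
t=14  I2 WR R0
t=15  I3 RO
t=23  I3 EX
t=24  I3 WR R2
t=25  I4→DIV
t=26  I4 RO | I5→ADD
t=27  I5 RO
t=29  I5 EX
t=30  I5 WR R2
t=34  I4 EX
t=35  I4 WR R3

I5 = (26, 27, 29, 30)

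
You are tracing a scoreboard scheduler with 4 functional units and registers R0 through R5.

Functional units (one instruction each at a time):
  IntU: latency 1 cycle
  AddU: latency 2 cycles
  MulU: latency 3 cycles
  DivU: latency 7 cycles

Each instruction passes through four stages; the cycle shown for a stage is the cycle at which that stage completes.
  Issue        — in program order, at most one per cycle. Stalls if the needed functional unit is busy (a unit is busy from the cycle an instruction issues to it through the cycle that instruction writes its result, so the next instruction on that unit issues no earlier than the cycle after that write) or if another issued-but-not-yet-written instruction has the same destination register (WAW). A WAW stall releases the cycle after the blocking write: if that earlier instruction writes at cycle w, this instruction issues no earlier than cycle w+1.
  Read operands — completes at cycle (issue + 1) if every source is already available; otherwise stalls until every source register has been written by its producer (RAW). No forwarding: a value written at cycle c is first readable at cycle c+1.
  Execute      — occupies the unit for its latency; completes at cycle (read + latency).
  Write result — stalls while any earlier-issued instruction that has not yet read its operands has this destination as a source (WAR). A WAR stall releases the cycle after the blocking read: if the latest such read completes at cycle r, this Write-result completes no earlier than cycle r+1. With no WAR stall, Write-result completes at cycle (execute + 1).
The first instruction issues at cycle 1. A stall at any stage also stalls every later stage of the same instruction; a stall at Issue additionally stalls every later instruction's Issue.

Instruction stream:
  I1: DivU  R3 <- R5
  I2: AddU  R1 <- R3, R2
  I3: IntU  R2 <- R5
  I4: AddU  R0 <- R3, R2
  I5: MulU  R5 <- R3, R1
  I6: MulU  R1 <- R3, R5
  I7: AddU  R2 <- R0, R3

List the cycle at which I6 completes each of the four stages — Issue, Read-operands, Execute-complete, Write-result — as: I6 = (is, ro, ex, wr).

I6 = (22, 23, 26, 27)

[I1] 1/2/9/10
[I2] 2/11/13/14  (RAW R3: wait I1 write@10)
[I3] 3/4/5/12  (WAR R2: wait I2 read@11)
[I4] 15/16/18/19  (struct: AddU busy until I2 writes@14)
[I5] 16/17/20/21
[I6] 22/23/26/27  (struct: MulU busy until I5 writes@21)
[I7] 23/24/26/27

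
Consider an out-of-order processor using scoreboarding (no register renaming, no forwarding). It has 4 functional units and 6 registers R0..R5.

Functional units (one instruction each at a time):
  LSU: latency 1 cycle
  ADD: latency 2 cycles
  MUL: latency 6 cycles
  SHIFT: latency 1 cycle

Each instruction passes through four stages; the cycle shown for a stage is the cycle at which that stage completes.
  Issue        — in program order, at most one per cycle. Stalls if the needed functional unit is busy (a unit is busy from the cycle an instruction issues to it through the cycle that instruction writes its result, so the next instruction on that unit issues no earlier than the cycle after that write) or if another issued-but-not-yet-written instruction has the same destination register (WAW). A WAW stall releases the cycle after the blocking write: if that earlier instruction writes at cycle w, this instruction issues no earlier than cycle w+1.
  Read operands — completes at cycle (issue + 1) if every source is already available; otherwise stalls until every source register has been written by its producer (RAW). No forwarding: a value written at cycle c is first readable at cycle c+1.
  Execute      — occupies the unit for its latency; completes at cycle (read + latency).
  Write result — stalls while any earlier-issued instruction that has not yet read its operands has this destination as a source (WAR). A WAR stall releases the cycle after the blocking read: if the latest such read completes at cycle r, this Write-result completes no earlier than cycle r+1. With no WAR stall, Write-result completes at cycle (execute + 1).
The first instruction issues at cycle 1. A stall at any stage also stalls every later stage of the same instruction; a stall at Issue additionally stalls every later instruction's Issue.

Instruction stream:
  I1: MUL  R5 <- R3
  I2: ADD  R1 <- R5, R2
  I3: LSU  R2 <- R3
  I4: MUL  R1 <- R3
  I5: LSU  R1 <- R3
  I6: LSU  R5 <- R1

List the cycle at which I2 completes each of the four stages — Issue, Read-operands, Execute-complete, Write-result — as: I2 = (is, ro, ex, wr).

I2 = (2, 10, 12, 13)

I1: IS=1 RO=2 EX=8 WR=9
I2: IS=2 RO=10 EX=12 WR=13  [RAW R5: wait I1 write@9]
I3: IS=3 RO=4 EX=5 WR=11  [WAR R2: wait I2 read@10]
I4: IS=14 RO=15 EX=21 WR=22  [WAW R1: wait I2 write@13]
I5: IS=23 RO=24 EX=25 WR=26  [WAW R1: wait I4 write@22]
I6: IS=27 RO=28 EX=29 WR=30  [struct: LSU busy until I5 writes@26]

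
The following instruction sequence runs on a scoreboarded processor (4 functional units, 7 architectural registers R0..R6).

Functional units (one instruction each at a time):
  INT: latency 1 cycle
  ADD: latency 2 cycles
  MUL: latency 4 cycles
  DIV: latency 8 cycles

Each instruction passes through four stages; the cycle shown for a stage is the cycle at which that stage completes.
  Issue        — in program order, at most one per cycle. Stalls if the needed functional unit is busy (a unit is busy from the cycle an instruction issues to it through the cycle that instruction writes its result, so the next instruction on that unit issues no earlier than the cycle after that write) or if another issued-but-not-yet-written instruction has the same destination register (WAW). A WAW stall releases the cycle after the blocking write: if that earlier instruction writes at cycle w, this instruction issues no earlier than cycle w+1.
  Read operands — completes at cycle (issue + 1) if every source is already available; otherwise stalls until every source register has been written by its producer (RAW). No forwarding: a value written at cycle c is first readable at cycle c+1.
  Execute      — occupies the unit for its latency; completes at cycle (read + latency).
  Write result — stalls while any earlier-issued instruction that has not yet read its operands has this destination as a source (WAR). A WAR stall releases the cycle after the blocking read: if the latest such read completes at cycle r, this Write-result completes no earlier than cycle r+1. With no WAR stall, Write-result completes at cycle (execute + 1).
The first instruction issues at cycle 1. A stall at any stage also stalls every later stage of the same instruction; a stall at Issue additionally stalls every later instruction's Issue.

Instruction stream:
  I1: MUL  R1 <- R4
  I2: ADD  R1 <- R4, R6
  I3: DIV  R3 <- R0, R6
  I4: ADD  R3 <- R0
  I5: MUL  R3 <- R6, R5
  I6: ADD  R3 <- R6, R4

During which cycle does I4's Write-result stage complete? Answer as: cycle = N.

I1  is:1  ro:2  ex:6  wr:7
I2  is:8  ro:9  ex:11  wr:12  — WAW R1: wait I1 write@7
I3  is:9  ro:10  ex:18  wr:19
I4  is:20  ro:21  ex:23  wr:24  — WAW R3: wait I3 write@19
I5  is:25  ro:26  ex:30  wr:31  — WAW R3: wait I4 write@24
I6  is:32  ro:33  ex:35  wr:36  — WAW R3: wait I5 write@31

cycle = 24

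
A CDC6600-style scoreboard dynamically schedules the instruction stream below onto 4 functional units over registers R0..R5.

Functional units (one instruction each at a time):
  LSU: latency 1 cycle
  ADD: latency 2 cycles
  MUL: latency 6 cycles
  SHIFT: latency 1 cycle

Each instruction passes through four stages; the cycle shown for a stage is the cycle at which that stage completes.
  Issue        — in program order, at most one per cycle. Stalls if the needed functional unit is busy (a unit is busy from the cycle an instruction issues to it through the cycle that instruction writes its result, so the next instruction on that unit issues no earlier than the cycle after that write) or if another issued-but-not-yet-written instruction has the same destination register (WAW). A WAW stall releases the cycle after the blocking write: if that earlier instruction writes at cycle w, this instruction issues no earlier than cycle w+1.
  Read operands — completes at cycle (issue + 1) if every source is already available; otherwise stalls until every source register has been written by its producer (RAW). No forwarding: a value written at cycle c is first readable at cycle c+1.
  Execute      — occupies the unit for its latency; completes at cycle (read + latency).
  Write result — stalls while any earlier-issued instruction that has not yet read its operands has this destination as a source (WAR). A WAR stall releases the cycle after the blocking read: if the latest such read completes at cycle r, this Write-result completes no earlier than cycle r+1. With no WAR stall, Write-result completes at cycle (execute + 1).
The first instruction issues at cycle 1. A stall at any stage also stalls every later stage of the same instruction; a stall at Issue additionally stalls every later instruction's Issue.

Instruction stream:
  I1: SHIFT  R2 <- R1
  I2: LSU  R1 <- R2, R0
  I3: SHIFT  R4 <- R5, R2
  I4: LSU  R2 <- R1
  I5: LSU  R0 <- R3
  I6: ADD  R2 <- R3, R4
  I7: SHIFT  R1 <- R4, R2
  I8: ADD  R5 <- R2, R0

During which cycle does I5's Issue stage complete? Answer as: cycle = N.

I1 -> (1, 2, 3, 4)
I2 -> (2, 5, 6, 7)  // RAW R2: wait I1 write@4
I3 -> (5, 6, 7, 8)  // struct: SHIFT busy until I1 writes@4
I4 -> (8, 9, 10, 11)  // struct: LSU busy until I2 writes@7
I5 -> (12, 13, 14, 15)  // struct: LSU busy until I4 writes@11
I6 -> (13, 14, 16, 17)
I7 -> (14, 18, 19, 20)  // RAW R2: wait I6 write@17
I8 -> (18, 19, 21, 22)  // struct: ADD busy until I6 writes@17

cycle = 12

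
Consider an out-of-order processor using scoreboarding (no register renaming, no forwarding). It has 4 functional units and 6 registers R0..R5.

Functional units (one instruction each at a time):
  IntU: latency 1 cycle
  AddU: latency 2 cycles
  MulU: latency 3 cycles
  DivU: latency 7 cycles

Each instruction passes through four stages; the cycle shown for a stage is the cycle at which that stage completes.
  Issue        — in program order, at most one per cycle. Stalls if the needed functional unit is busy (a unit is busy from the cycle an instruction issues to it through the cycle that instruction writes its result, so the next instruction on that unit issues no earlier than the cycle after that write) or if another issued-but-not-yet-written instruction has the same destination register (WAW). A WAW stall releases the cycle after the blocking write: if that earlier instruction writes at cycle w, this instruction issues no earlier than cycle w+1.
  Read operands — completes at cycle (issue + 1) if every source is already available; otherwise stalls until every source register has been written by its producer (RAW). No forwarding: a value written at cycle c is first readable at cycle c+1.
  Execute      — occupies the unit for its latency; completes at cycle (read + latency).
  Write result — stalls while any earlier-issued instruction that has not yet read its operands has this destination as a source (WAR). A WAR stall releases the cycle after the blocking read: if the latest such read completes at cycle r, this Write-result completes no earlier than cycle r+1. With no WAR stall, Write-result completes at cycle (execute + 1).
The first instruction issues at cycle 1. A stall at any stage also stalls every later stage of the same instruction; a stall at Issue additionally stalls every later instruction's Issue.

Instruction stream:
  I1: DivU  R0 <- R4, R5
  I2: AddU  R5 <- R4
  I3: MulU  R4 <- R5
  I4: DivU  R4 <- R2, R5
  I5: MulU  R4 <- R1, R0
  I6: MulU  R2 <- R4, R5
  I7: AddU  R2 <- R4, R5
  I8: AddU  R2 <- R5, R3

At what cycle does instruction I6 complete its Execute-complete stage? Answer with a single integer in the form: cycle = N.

cycle = 32

  I1 | 1 | 2 | 9 | 10
  I2 | 2 | 3 | 5 | 6
  I3 | 3 | 7 | 10 | 11   RAW R5: wait I2 write@6
  I4 | 12 | 13 | 20 | 21   WAW R4: wait I3 write@11
  I5 | 22 | 23 | 26 | 27   WAW R4: wait I4 write@21
  I6 | 28 | 29 | 32 | 33   struct: MulU busy until I5 writes@27
  I7 | 34 | 35 | 37 | 38   WAW R2: wait I6 write@33
  I8 | 39 | 40 | 42 | 43   struct: AddU busy until I7 writes@38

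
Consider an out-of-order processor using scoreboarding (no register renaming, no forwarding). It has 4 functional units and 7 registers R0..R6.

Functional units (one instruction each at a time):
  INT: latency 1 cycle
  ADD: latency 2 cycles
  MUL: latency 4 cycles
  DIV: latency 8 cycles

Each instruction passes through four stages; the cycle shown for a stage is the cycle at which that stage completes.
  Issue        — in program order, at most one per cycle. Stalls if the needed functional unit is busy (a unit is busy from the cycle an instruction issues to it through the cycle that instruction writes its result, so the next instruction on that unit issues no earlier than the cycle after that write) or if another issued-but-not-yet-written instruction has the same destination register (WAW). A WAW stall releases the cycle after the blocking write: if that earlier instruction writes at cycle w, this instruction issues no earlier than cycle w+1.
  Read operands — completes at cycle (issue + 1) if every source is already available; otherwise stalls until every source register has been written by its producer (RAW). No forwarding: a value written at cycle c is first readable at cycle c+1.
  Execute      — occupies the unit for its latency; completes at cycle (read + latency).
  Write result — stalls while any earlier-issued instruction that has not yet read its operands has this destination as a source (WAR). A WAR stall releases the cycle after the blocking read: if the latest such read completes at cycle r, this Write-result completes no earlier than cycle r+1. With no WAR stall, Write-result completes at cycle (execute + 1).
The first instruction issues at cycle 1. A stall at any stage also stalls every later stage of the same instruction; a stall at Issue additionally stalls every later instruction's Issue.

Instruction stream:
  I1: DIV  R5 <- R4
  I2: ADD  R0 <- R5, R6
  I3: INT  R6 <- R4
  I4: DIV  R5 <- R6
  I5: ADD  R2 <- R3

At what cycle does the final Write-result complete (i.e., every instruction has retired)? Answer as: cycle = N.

cycle = 23

1) issue 1, read 2, done 10, write 11
2) issue 2, read 12, done 14, write 15  <RAW R5: wait I1 write@11>
3) issue 3, read 4, done 5, write 13  <WAR R6: wait I2 read@12>
4) issue 12, read 14, done 22, write 23  <struct: DIV busy until I1 writes@11 / RAW R6: wait I3 write@13>
5) issue 16, read 17, done 19, write 20  <struct: ADD busy until I2 writes@15>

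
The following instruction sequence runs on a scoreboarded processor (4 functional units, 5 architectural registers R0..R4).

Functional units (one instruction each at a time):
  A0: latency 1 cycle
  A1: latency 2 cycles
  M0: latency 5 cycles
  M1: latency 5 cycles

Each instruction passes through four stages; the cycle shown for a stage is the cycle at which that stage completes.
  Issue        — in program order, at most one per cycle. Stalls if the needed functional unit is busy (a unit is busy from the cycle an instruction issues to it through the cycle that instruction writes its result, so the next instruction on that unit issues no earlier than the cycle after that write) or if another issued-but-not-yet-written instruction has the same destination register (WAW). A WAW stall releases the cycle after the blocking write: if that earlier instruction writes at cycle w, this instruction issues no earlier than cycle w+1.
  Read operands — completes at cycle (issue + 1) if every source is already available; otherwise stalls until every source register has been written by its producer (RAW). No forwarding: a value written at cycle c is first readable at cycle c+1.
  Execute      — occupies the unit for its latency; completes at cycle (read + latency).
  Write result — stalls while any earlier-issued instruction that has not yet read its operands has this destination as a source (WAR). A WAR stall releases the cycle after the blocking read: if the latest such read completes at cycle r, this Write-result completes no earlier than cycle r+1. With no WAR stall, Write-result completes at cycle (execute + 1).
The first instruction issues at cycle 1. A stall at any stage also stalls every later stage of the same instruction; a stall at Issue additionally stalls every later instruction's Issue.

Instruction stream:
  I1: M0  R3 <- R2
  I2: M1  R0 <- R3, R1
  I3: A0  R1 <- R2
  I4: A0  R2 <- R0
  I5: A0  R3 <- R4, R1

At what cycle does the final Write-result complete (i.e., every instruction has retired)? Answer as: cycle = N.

[1] I1 dispatched to M0
[2] I1 operands ready | I2 dispatched to M1
[3] I3 dispatched to A0
[4] I3 operands ready
[5] I3 complete
[7] I1 complete
[8] R3←I1
[9] I2 operands ready
[10] R1←I3
[11] I4 dispatched to A0
[14] I2 complete
[15] R0←I2
[16] I4 operands ready
[17] I4 complete
[18] R2←I4
[19] I5 dispatched to A0
[20] I5 operands ready
[21] I5 complete
[22] R3←I5

cycle = 22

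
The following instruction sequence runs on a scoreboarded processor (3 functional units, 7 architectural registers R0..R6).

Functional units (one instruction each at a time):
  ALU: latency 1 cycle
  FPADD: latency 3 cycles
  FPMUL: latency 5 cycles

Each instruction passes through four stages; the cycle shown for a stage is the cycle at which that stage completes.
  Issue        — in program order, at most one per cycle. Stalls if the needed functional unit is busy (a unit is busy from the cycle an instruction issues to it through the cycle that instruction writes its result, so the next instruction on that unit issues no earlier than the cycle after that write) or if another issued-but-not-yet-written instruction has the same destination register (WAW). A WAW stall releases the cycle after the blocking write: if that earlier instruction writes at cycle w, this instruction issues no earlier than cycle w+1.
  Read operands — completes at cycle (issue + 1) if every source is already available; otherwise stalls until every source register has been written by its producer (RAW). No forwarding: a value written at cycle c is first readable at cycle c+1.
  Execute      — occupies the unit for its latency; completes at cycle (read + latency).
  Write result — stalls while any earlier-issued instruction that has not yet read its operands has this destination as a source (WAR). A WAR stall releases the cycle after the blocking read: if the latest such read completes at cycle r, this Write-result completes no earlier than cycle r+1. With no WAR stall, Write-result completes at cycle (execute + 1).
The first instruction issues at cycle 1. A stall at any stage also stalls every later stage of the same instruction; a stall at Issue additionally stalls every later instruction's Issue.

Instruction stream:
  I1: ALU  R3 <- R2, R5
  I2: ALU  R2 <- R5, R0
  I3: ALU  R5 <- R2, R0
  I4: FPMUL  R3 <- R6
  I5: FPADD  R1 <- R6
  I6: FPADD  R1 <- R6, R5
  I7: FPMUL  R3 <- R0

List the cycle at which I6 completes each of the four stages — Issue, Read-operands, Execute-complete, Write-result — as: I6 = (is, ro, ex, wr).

I1: IS=1 RO=2 EX=3 WR=4
I2: IS=5 RO=6 EX=7 WR=8  [struct: ALU busy until I1 writes@4]
I3: IS=9 RO=10 EX=11 WR=12  [struct: ALU busy until I2 writes@8]
I4: IS=10 RO=11 EX=16 WR=17
I5: IS=11 RO=12 EX=15 WR=16
I6: IS=17 RO=18 EX=21 WR=22  [struct: FPADD busy until I5 writes@16]
I7: IS=18 RO=19 EX=24 WR=25

I6 = (17, 18, 21, 22)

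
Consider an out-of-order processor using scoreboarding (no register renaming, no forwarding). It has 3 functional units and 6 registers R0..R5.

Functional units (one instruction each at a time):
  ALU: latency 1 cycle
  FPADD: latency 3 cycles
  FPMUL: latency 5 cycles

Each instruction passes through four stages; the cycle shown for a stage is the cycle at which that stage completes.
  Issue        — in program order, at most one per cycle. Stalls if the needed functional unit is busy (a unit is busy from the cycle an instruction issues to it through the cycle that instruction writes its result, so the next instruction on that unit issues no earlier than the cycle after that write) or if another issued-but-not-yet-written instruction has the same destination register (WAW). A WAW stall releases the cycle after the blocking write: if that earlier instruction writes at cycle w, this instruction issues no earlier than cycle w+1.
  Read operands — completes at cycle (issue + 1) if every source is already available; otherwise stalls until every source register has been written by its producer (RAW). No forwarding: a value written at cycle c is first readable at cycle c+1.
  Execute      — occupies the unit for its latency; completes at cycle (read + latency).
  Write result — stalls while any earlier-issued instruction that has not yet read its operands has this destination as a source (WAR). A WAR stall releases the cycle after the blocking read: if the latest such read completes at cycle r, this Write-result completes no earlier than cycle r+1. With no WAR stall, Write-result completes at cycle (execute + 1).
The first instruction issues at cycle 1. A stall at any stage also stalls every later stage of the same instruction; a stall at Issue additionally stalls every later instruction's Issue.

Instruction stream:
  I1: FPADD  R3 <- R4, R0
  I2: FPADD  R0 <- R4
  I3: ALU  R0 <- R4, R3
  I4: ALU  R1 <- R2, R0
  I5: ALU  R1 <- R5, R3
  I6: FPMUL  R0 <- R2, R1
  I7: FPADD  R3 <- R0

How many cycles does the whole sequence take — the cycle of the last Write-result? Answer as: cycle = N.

[1] I1 dispatched to FPADD
[2] I1 operands ready
[5] I1 complete
[6] R3←I1
[7] I2 dispatched to FPADD
[8] I2 operands ready
[11] I2 complete
[12] R0←I2
[13] I3 dispatched to ALU
[14] I3 operands ready
[15] I3 complete
[16] R0←I3
[17] I4 dispatched to ALU
[18] I4 operands ready
[19] I4 complete
[20] R1←I4
[21] I5 dispatched to ALU
[22] I5 operands ready | I6 dispatched to FPMUL
[23] I5 complete | I7 dispatched to FPADD
[24] R1←I5
[25] I6 operands ready
[30] I6 complete
[31] R0←I6
[32] I7 operands ready
[35] I7 complete
[36] R3←I7

cycle = 36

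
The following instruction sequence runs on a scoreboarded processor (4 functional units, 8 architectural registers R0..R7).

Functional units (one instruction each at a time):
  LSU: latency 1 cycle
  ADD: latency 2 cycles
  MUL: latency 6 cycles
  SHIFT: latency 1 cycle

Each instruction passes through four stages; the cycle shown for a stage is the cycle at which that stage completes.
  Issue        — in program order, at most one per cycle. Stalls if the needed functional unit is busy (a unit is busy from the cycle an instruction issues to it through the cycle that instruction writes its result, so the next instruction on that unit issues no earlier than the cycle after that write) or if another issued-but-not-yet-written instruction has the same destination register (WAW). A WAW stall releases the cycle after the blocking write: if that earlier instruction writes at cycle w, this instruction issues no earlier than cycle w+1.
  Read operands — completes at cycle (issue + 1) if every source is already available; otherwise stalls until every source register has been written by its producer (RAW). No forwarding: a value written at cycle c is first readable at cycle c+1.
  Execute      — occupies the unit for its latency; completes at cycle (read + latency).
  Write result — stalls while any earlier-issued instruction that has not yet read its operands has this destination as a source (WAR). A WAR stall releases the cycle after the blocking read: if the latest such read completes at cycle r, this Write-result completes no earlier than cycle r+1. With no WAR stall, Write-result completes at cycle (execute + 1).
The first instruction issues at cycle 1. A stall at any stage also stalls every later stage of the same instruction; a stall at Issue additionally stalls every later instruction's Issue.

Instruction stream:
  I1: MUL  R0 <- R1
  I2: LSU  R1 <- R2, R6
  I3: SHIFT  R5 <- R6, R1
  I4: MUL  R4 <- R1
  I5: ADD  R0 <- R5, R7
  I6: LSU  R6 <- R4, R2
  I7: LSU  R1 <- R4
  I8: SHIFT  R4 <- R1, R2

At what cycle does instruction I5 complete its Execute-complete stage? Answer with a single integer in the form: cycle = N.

cycle = 14

t=1  I1 issues→MUL
t=2  I1 reads; I2 issues→LSU
t=3  I2 reads; I3 issues→SHIFT
t=4  I2 exec-done
t=5  I2 writes R1
t=6  I3 reads
t=7  I3 exec-done
t=8  I1 exec-done; I3 writes R5
t=9  I1 writes R0
t=10  I4 issues→MUL
t=11  I4 reads; I5 issues→ADD
t=12  I5 reads; I6 issues→LSU
t=14  I5 exec-done
t=15  I5 writes R0
t=17  I4 exec-done
t=18  I4 writes R4
t=19  I6 reads
t=20  I6 exec-done
t=21  I6 writes R6
t=22  I7 issues→LSU
t=23  I7 reads; I8 issues→SHIFT
t=24  I7 exec-done
t=25  I7 writes R1
t=26  I8 reads
t=27  I8 exec-done
t=28  I8 writes R4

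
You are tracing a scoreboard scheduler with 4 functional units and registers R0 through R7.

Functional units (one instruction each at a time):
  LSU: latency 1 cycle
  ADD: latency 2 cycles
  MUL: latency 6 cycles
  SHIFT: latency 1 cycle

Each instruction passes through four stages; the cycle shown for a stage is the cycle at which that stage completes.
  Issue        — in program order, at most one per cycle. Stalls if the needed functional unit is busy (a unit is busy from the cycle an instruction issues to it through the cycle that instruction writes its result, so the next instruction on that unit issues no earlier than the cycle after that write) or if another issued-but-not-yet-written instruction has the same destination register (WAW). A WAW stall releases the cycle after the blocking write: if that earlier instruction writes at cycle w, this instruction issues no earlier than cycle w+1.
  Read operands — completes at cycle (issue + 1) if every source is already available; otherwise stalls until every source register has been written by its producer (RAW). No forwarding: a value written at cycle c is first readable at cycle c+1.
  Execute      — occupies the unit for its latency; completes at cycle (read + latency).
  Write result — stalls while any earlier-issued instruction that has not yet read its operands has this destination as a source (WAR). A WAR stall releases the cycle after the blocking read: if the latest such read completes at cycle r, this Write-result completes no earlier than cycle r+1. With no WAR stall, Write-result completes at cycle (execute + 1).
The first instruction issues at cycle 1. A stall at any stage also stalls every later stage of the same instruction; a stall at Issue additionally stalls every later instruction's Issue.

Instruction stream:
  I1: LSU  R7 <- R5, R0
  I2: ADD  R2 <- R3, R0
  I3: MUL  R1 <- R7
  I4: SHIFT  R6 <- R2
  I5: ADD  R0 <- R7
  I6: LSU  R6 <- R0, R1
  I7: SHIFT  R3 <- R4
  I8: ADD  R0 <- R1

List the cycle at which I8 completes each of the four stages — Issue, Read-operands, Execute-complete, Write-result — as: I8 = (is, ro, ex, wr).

I8 = (12, 13, 15, 16)

c1: I1→LSU
c2: I1 RO, I2→ADD
c3: I1 EX, I2 RO, I3→MUL
c4: I1 WR R7, I4→SHIFT
c5: I2 EX, I3 RO
c6: I2 WR R2
c7: I4 RO, I5→ADD
c8: I4 EX, I5 RO
c9: I4 WR R6
c10: I5 EX, I6→LSU
c11: I3 EX, I5 WR R0, I7→SHIFT
c12: I3 WR R1, I7 RO, I8→ADD
c13: I6 RO, I7 EX, I8 RO
c14: I6 EX, I7 WR R3
c15: I6 WR R6, I8 EX
c16: I8 WR R0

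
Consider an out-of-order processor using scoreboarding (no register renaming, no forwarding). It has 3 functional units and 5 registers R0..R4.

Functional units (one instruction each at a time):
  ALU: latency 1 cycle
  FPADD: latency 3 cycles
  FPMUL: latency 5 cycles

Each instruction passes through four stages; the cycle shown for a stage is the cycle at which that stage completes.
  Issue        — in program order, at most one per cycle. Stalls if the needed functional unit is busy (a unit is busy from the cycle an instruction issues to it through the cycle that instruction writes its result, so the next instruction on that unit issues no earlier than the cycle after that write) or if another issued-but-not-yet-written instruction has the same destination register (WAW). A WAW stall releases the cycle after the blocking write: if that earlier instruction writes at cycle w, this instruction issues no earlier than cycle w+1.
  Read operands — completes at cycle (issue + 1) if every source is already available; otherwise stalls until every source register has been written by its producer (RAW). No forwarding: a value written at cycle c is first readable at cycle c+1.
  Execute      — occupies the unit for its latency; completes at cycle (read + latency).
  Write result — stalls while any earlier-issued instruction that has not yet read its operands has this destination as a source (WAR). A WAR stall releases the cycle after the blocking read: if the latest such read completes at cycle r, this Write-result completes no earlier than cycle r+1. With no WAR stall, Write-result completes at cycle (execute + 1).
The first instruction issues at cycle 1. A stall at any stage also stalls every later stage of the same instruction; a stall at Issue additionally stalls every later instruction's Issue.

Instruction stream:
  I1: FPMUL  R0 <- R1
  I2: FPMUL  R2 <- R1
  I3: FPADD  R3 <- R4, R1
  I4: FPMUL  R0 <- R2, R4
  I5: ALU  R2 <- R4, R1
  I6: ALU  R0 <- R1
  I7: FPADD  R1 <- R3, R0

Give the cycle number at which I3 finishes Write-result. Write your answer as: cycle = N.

cycle = 15

[1] I1 dispatched to FPMUL
[2] I1 operands ready
[7] I1 complete
[8] R0←I1
[9] I2 dispatched to FPMUL
[10] I2 operands ready; I3 dispatched to FPADD
[11] I3 operands ready
[14] I3 complete
[15] I2 complete; R3←I3
[16] R2←I2
[17] I4 dispatched to FPMUL
[18] I4 operands ready; I5 dispatched to ALU
[19] I5 operands ready
[20] I5 complete
[21] R2←I5
[23] I4 complete
[24] R0←I4
[25] I6 dispatched to ALU
[26] I6 operands ready; I7 dispatched to FPADD
[27] I6 complete
[28] R0←I6
[29] I7 operands ready
[32] I7 complete
[33] R1←I7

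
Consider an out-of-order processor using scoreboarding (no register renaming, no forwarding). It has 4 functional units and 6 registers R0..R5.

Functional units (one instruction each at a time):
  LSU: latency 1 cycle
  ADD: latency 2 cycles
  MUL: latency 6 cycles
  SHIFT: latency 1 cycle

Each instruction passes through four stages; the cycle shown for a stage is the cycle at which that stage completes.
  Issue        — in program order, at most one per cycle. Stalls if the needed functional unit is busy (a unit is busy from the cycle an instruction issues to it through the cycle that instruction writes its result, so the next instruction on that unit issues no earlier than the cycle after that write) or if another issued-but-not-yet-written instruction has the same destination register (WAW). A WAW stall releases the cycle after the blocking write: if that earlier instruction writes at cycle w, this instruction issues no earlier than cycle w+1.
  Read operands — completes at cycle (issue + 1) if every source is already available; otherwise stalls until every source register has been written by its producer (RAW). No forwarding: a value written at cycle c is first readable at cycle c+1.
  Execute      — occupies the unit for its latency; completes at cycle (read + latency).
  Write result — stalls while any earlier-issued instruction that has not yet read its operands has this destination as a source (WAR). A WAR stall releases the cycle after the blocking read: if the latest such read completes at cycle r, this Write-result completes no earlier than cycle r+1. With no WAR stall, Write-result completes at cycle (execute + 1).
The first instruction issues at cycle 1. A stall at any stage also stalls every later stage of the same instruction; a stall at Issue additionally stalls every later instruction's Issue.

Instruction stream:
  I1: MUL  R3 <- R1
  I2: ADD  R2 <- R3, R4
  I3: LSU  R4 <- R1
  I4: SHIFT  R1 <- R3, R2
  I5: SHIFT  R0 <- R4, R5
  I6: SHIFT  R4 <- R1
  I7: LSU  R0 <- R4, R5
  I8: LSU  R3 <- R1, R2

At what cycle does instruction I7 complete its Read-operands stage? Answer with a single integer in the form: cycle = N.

cycle = 25

  I1 | 1 | 2 | 8 | 9
  I2 | 2 | 10 | 12 | 13   RAW R3: wait I1 write@9
  I3 | 3 | 4 | 5 | 11   WAR R4: wait I2 read@10
  I4 | 4 | 14 | 15 | 16   RAW R2: wait I2 write@13
  I5 | 17 | 18 | 19 | 20   struct: SHIFT busy until I4 writes@16
  I6 | 21 | 22 | 23 | 24   struct: SHIFT busy until I5 writes@20
  I7 | 22 | 25 | 26 | 27   RAW R4: wait I6 write@24
  I8 | 28 | 29 | 30 | 31   struct: LSU busy until I7 writes@27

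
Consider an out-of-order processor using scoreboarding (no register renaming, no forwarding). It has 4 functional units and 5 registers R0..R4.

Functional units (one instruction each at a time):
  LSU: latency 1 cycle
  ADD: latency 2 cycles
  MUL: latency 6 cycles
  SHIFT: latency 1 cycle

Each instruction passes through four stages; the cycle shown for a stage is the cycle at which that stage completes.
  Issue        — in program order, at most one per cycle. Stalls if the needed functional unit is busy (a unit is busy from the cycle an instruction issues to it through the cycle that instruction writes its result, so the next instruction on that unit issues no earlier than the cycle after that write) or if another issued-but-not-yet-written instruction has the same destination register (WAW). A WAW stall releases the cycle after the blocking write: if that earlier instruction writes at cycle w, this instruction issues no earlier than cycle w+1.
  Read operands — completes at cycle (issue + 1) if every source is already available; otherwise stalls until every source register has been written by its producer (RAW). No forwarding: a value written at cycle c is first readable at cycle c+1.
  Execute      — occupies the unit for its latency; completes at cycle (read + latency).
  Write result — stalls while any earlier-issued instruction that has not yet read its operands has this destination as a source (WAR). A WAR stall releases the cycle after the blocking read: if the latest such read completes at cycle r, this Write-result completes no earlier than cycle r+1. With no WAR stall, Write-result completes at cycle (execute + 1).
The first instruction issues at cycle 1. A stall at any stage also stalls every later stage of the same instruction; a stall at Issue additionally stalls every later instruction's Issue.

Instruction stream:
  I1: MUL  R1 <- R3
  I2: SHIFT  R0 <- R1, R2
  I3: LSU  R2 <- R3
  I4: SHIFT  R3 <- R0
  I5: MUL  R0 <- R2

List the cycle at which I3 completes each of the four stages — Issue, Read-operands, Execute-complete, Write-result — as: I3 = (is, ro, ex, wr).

c1: I1 dispatched to MUL
c2: I1 operands ready; I2 dispatched to SHIFT
c3: I3 dispatched to LSU
c4: I3 operands ready
c5: I3 complete
c8: I1 complete
c9: R1←I1
c10: I2 operands ready
c11: I2 complete; R2←I3
c12: R0←I2
c13: I4 dispatched to SHIFT
c14: I4 operands ready; I5 dispatched to MUL
c15: I4 complete; I5 operands ready
c16: R3←I4
c21: I5 complete
c22: R0←I5

I3 = (3, 4, 5, 11)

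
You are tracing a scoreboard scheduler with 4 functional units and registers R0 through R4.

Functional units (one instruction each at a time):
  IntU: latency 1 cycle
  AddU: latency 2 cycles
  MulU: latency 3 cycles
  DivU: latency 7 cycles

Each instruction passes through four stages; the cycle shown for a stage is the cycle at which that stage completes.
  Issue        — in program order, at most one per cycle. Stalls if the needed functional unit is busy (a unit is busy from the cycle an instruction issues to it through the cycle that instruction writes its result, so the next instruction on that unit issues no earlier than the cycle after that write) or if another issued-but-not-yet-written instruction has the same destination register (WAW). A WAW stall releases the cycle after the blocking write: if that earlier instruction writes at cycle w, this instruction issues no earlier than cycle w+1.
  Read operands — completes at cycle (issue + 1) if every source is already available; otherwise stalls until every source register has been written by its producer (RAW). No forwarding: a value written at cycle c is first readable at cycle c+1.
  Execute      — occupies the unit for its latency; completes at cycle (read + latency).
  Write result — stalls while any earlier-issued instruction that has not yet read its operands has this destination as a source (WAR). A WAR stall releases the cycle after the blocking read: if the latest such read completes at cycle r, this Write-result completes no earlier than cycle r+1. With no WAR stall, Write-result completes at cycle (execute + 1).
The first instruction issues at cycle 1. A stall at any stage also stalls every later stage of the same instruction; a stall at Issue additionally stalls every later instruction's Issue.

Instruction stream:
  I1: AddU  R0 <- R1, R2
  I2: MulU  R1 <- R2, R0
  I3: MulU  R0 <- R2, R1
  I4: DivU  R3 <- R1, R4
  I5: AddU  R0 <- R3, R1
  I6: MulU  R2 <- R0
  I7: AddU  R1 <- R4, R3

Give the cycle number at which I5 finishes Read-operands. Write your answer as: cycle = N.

cycle 1: I1 issues→AddU
cycle 2: I1 reads | I2 issues→MulU
cycle 4: I1 exec-done
cycle 5: I1 writes R0
cycle 6: I2 reads
cycle 9: I2 exec-done
cycle 10: I2 writes R1
cycle 11: I3 issues→MulU
cycle 12: I3 reads | I4 issues→DivU
cycle 13: I4 reads
cycle 15: I3 exec-done
cycle 16: I3 writes R0
cycle 17: I5 issues→AddU
cycle 18: I6 issues→MulU
cycle 20: I4 exec-done
cycle 21: I4 writes R3
cycle 22: I5 reads
cycle 24: I5 exec-done
cycle 25: I5 writes R0
cycle 26: I6 reads | I7 issues→AddU
cycle 27: I7 reads
cycle 29: I6 exec-done | I7 exec-done
cycle 30: I6 writes R2 | I7 writes R1

cycle = 22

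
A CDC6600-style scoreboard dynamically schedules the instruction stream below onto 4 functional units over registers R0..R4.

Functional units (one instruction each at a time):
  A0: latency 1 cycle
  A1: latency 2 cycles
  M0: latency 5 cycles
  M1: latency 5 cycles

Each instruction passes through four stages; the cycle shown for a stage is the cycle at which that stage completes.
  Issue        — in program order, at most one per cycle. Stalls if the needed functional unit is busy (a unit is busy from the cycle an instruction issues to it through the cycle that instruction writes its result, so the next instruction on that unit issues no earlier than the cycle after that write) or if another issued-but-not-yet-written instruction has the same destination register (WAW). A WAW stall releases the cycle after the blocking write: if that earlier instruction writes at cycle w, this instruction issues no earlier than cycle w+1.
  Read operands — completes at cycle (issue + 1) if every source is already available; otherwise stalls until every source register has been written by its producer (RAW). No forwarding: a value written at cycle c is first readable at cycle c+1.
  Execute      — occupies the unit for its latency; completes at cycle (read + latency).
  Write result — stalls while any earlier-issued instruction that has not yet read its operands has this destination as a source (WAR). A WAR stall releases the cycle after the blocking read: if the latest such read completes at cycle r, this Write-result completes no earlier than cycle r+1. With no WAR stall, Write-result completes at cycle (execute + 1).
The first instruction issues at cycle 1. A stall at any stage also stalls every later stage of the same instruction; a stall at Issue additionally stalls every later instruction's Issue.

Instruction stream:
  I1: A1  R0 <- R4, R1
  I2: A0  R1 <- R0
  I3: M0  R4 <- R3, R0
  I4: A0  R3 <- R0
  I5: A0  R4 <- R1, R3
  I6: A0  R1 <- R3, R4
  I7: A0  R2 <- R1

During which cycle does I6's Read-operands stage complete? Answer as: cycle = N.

cycle = 18

[1] issue I1 (A1)
[2] I1 read-ops; issue I2 (A0)
[3] issue I3 (M0)
[4] I1 finished on A1
[5] I1→R0
[6] I2 read-ops; I3 read-ops
[7] I2 finished on A0
[8] I2→R1
[9] issue I4 (A0)
[10] I4 read-ops
[11] I3 finished on M0; I4 finished on A0
[12] I3→R4; I4→R3
[13] issue I5 (A0)
[14] I5 read-ops
[15] I5 finished on A0
[16] I5→R4
[17] issue I6 (A0)
[18] I6 read-ops
[19] I6 finished on A0
[20] I6→R1
[21] issue I7 (A0)
[22] I7 read-ops
[23] I7 finished on A0
[24] I7→R2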